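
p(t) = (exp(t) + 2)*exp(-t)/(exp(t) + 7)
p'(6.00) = 0.00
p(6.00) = 0.00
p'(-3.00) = -5.74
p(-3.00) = 5.84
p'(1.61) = -0.08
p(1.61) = 0.12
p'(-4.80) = -34.72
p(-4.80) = 34.82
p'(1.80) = -0.07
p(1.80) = 0.10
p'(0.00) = -0.30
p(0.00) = 0.38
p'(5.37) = -0.00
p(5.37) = 0.00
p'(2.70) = -0.04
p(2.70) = 0.05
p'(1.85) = -0.07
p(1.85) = 0.10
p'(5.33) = -0.00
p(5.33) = 0.00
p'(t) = -(exp(t) + 2)*exp(-t)/(exp(t) + 7) - (exp(t) + 2)/(exp(t) + 7)^2 + 1/(exp(t) + 7) = (-exp(2*t) - 4*exp(t) - 14)*exp(-t)/(exp(2*t) + 14*exp(t) + 49)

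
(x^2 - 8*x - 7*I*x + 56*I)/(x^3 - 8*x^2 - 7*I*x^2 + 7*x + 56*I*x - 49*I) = (x - 8)/(x^2 - 8*x + 7)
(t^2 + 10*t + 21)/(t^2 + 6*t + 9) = (t + 7)/(t + 3)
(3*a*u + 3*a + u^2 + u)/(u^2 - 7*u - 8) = (3*a + u)/(u - 8)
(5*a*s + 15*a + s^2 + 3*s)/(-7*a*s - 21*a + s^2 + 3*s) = (5*a + s)/(-7*a + s)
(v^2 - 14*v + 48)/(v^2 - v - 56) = (v - 6)/(v + 7)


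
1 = 1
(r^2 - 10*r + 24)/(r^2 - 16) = (r - 6)/(r + 4)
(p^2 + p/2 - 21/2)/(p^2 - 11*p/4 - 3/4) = 2*(2*p + 7)/(4*p + 1)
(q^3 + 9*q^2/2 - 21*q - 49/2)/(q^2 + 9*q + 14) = (2*q^2 - 5*q - 7)/(2*(q + 2))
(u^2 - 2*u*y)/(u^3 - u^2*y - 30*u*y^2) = (-u + 2*y)/(-u^2 + u*y + 30*y^2)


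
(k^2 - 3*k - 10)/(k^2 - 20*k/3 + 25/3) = 3*(k + 2)/(3*k - 5)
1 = 1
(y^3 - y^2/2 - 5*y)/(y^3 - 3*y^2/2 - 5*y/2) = (y + 2)/(y + 1)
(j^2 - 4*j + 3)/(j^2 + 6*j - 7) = (j - 3)/(j + 7)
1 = 1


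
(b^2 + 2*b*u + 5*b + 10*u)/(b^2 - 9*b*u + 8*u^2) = (b^2 + 2*b*u + 5*b + 10*u)/(b^2 - 9*b*u + 8*u^2)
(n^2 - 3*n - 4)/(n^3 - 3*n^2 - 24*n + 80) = (n + 1)/(n^2 + n - 20)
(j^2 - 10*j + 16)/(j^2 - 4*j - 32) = (j - 2)/(j + 4)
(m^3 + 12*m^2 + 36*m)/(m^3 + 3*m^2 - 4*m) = (m^2 + 12*m + 36)/(m^2 + 3*m - 4)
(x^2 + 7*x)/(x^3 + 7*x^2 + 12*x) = (x + 7)/(x^2 + 7*x + 12)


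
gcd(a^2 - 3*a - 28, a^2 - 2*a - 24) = a + 4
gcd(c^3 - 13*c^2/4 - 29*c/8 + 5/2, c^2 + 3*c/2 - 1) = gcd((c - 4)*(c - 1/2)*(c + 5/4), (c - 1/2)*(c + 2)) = c - 1/2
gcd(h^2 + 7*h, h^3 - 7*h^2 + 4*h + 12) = 1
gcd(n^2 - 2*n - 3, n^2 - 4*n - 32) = 1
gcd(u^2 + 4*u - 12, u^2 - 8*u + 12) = u - 2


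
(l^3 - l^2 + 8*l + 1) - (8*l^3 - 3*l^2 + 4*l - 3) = -7*l^3 + 2*l^2 + 4*l + 4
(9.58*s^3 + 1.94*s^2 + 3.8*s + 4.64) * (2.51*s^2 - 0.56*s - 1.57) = 24.0458*s^5 - 0.495400000000001*s^4 - 6.589*s^3 + 6.4726*s^2 - 8.5644*s - 7.2848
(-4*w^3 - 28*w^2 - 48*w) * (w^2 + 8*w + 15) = -4*w^5 - 60*w^4 - 332*w^3 - 804*w^2 - 720*w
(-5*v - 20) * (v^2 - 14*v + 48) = -5*v^3 + 50*v^2 + 40*v - 960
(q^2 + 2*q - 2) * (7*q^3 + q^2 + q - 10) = 7*q^5 + 15*q^4 - 11*q^3 - 10*q^2 - 22*q + 20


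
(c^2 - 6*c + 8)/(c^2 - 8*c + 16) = (c - 2)/(c - 4)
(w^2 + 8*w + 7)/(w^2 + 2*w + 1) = (w + 7)/(w + 1)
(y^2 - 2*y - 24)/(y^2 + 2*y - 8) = (y - 6)/(y - 2)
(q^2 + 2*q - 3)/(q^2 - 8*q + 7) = (q + 3)/(q - 7)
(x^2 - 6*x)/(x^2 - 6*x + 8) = x*(x - 6)/(x^2 - 6*x + 8)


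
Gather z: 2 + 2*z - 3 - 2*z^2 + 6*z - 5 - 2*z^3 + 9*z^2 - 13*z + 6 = -2*z^3 + 7*z^2 - 5*z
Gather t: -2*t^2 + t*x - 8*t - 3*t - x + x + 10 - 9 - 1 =-2*t^2 + t*(x - 11)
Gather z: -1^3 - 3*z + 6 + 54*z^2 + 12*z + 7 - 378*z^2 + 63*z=-324*z^2 + 72*z + 12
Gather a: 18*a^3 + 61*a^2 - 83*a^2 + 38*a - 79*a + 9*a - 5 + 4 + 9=18*a^3 - 22*a^2 - 32*a + 8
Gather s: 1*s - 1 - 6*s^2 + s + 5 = -6*s^2 + 2*s + 4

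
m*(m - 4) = m^2 - 4*m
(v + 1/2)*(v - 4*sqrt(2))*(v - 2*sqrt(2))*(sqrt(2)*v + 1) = sqrt(2)*v^4 - 11*v^3 + sqrt(2)*v^3/2 - 11*v^2/2 + 10*sqrt(2)*v^2 + 5*sqrt(2)*v + 16*v + 8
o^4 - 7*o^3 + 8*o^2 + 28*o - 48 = (o - 4)*(o - 3)*(o - 2)*(o + 2)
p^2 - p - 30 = (p - 6)*(p + 5)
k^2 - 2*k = k*(k - 2)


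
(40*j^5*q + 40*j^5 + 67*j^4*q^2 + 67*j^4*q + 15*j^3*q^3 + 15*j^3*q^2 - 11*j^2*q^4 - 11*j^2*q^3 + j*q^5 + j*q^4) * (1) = 40*j^5*q + 40*j^5 + 67*j^4*q^2 + 67*j^4*q + 15*j^3*q^3 + 15*j^3*q^2 - 11*j^2*q^4 - 11*j^2*q^3 + j*q^5 + j*q^4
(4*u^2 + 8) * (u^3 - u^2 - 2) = 4*u^5 - 4*u^4 + 8*u^3 - 16*u^2 - 16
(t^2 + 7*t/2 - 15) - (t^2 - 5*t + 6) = 17*t/2 - 21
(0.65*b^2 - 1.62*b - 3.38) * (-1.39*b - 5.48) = -0.9035*b^3 - 1.3102*b^2 + 13.5758*b + 18.5224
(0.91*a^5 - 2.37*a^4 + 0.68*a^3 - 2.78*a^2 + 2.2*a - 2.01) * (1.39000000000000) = 1.2649*a^5 - 3.2943*a^4 + 0.9452*a^3 - 3.8642*a^2 + 3.058*a - 2.7939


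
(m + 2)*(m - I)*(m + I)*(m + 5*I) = m^4 + 2*m^3 + 5*I*m^3 + m^2 + 10*I*m^2 + 2*m + 5*I*m + 10*I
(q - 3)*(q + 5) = q^2 + 2*q - 15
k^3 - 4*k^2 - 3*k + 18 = (k - 3)^2*(k + 2)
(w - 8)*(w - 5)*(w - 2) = w^3 - 15*w^2 + 66*w - 80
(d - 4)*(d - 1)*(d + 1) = d^3 - 4*d^2 - d + 4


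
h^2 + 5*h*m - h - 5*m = (h - 1)*(h + 5*m)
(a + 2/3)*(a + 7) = a^2 + 23*a/3 + 14/3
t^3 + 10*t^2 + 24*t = t*(t + 4)*(t + 6)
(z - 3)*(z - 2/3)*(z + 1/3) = z^3 - 10*z^2/3 + 7*z/9 + 2/3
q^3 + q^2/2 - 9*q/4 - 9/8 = (q - 3/2)*(q + 1/2)*(q + 3/2)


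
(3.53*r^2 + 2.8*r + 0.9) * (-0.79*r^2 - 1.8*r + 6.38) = -2.7887*r^4 - 8.566*r^3 + 16.7704*r^2 + 16.244*r + 5.742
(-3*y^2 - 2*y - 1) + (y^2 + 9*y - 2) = -2*y^2 + 7*y - 3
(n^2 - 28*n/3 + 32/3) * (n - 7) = n^3 - 49*n^2/3 + 76*n - 224/3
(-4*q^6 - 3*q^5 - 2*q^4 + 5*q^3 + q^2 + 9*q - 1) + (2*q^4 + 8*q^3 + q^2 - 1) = -4*q^6 - 3*q^5 + 13*q^3 + 2*q^2 + 9*q - 2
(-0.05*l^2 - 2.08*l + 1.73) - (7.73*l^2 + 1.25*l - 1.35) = -7.78*l^2 - 3.33*l + 3.08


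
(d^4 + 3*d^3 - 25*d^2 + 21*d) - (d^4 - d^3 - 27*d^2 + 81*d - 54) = 4*d^3 + 2*d^2 - 60*d + 54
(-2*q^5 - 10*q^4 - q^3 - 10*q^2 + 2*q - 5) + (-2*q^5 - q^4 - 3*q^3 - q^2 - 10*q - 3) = -4*q^5 - 11*q^4 - 4*q^3 - 11*q^2 - 8*q - 8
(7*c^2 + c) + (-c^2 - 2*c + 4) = 6*c^2 - c + 4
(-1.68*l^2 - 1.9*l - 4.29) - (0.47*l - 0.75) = -1.68*l^2 - 2.37*l - 3.54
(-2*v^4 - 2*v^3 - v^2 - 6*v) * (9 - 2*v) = 4*v^5 - 14*v^4 - 16*v^3 + 3*v^2 - 54*v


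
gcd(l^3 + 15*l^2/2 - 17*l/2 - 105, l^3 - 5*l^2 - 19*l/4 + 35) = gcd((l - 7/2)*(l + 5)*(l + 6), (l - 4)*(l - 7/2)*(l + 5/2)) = l - 7/2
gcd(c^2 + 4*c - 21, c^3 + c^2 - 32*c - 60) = 1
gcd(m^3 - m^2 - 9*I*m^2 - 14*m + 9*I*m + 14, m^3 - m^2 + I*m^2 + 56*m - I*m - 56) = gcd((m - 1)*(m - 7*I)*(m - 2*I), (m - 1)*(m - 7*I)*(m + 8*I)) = m^2 + m*(-1 - 7*I) + 7*I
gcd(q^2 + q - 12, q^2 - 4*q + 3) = q - 3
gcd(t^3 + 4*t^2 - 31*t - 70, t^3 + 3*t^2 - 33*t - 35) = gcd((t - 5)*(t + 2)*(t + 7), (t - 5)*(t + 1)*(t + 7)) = t^2 + 2*t - 35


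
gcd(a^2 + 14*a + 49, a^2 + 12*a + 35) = a + 7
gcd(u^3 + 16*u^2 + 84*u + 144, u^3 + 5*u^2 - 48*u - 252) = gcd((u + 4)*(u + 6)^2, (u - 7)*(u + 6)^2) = u^2 + 12*u + 36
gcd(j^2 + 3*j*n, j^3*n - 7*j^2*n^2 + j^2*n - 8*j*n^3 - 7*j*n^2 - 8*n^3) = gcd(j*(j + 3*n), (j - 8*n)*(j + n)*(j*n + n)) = 1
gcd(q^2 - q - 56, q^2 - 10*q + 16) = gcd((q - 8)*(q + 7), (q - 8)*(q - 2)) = q - 8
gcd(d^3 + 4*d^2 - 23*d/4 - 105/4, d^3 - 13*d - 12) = d + 3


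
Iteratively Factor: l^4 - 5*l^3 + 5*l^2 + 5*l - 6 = (l - 1)*(l^3 - 4*l^2 + l + 6) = (l - 1)*(l + 1)*(l^2 - 5*l + 6) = (l - 2)*(l - 1)*(l + 1)*(l - 3)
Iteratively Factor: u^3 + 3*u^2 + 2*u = (u + 2)*(u^2 + u) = u*(u + 2)*(u + 1)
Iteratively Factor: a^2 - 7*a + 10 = (a - 5)*(a - 2)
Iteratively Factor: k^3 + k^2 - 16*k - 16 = (k + 1)*(k^2 - 16) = (k - 4)*(k + 1)*(k + 4)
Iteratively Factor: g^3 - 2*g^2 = (g)*(g^2 - 2*g) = g^2*(g - 2)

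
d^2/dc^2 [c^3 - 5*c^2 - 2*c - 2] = 6*c - 10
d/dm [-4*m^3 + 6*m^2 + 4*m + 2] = -12*m^2 + 12*m + 4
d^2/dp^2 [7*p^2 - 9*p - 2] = 14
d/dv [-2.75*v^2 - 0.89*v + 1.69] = -5.5*v - 0.89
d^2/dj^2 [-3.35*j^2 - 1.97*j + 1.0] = -6.70000000000000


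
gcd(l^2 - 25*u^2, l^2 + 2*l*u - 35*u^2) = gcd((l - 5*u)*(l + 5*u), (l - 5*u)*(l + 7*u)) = -l + 5*u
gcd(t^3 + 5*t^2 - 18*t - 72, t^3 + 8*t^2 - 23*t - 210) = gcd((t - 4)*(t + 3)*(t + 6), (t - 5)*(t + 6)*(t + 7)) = t + 6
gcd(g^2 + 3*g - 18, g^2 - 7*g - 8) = 1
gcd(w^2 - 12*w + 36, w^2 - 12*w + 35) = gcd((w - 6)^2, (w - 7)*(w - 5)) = 1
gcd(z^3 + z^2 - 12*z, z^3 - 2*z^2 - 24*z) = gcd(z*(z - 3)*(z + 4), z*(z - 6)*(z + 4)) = z^2 + 4*z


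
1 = 1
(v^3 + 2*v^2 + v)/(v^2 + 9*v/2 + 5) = 2*v*(v^2 + 2*v + 1)/(2*v^2 + 9*v + 10)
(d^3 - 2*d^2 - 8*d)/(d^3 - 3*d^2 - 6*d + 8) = d/(d - 1)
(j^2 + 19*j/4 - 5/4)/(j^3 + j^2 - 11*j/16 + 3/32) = 8*(j + 5)/(8*j^2 + 10*j - 3)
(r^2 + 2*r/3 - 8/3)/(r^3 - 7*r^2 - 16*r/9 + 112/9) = 3*(r + 2)/(3*r^2 - 17*r - 28)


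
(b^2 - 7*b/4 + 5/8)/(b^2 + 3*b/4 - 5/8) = (4*b - 5)/(4*b + 5)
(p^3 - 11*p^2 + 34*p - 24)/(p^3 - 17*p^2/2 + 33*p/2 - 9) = 2*(p - 4)/(2*p - 3)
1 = 1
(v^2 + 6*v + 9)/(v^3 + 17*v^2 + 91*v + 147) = (v + 3)/(v^2 + 14*v + 49)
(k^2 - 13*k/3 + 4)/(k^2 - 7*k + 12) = (k - 4/3)/(k - 4)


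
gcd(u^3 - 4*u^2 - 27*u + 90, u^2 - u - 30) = u^2 - u - 30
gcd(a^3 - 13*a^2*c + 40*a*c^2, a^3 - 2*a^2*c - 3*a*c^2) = a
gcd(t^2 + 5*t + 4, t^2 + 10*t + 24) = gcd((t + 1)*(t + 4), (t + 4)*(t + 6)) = t + 4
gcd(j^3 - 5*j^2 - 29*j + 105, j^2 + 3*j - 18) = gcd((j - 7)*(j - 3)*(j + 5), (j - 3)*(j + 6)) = j - 3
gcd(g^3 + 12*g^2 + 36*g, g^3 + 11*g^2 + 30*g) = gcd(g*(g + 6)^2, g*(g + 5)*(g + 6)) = g^2 + 6*g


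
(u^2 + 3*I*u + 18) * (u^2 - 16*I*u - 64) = u^4 - 13*I*u^3 + 2*u^2 - 480*I*u - 1152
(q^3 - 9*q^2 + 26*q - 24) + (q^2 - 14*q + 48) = q^3 - 8*q^2 + 12*q + 24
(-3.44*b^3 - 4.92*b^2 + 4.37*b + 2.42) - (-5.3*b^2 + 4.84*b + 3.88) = -3.44*b^3 + 0.38*b^2 - 0.47*b - 1.46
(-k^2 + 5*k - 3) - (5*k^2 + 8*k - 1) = -6*k^2 - 3*k - 2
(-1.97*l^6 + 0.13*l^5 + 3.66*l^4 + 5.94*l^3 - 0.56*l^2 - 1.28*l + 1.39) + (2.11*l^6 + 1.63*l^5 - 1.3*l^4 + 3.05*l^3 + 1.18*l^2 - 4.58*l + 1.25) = 0.14*l^6 + 1.76*l^5 + 2.36*l^4 + 8.99*l^3 + 0.62*l^2 - 5.86*l + 2.64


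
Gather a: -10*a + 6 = 6 - 10*a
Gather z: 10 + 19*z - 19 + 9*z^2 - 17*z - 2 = 9*z^2 + 2*z - 11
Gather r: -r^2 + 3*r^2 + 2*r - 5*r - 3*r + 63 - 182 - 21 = 2*r^2 - 6*r - 140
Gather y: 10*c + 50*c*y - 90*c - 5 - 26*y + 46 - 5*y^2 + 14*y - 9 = -80*c - 5*y^2 + y*(50*c - 12) + 32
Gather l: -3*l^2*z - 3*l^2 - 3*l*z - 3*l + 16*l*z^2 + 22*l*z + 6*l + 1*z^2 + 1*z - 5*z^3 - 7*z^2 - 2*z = l^2*(-3*z - 3) + l*(16*z^2 + 19*z + 3) - 5*z^3 - 6*z^2 - z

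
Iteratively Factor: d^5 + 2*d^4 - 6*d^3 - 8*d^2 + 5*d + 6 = (d + 3)*(d^4 - d^3 - 3*d^2 + d + 2) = (d + 1)*(d + 3)*(d^3 - 2*d^2 - d + 2) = (d - 1)*(d + 1)*(d + 3)*(d^2 - d - 2) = (d - 2)*(d - 1)*(d + 1)*(d + 3)*(d + 1)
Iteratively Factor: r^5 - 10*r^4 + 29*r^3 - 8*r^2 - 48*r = (r)*(r^4 - 10*r^3 + 29*r^2 - 8*r - 48) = r*(r - 4)*(r^3 - 6*r^2 + 5*r + 12) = r*(r - 4)^2*(r^2 - 2*r - 3) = r*(r - 4)^2*(r + 1)*(r - 3)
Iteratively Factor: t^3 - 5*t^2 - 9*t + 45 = (t + 3)*(t^2 - 8*t + 15) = (t - 3)*(t + 3)*(t - 5)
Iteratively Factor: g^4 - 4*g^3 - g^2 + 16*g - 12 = (g - 2)*(g^3 - 2*g^2 - 5*g + 6) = (g - 2)*(g - 1)*(g^2 - g - 6) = (g - 2)*(g - 1)*(g + 2)*(g - 3)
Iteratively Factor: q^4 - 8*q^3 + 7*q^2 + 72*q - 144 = (q - 4)*(q^3 - 4*q^2 - 9*q + 36) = (q - 4)^2*(q^2 - 9) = (q - 4)^2*(q - 3)*(q + 3)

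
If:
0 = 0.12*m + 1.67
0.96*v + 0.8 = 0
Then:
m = -13.92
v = -0.83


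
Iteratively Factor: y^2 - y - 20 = (y - 5)*(y + 4)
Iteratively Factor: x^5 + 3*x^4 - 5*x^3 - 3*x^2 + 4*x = (x + 1)*(x^4 + 2*x^3 - 7*x^2 + 4*x) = x*(x + 1)*(x^3 + 2*x^2 - 7*x + 4) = x*(x - 1)*(x + 1)*(x^2 + 3*x - 4) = x*(x - 1)*(x + 1)*(x + 4)*(x - 1)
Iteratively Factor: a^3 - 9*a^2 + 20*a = (a - 5)*(a^2 - 4*a) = (a - 5)*(a - 4)*(a)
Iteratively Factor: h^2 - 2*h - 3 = (h - 3)*(h + 1)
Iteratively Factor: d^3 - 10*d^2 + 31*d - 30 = (d - 5)*(d^2 - 5*d + 6) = (d - 5)*(d - 2)*(d - 3)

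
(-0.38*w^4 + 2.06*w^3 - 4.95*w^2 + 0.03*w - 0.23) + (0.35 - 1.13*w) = -0.38*w^4 + 2.06*w^3 - 4.95*w^2 - 1.1*w + 0.12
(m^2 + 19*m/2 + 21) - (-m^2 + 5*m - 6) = 2*m^2 + 9*m/2 + 27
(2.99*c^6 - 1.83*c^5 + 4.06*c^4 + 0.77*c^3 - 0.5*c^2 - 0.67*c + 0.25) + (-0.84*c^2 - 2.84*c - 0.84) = 2.99*c^6 - 1.83*c^5 + 4.06*c^4 + 0.77*c^3 - 1.34*c^2 - 3.51*c - 0.59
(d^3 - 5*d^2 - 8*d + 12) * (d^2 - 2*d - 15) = d^5 - 7*d^4 - 13*d^3 + 103*d^2 + 96*d - 180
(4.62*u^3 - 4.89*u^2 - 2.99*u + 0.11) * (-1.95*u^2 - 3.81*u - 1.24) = -9.009*u^5 - 8.0667*u^4 + 18.7326*u^3 + 17.241*u^2 + 3.2885*u - 0.1364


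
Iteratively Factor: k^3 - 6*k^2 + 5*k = (k)*(k^2 - 6*k + 5) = k*(k - 1)*(k - 5)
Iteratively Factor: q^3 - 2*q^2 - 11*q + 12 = (q - 1)*(q^2 - q - 12) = (q - 4)*(q - 1)*(q + 3)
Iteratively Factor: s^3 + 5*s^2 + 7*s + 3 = (s + 1)*(s^2 + 4*s + 3) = (s + 1)*(s + 3)*(s + 1)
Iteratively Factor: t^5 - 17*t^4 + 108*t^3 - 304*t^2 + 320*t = (t - 4)*(t^4 - 13*t^3 + 56*t^2 - 80*t) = (t - 5)*(t - 4)*(t^3 - 8*t^2 + 16*t) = (t - 5)*(t - 4)^2*(t^2 - 4*t) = (t - 5)*(t - 4)^3*(t)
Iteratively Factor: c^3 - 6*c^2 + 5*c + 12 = (c + 1)*(c^2 - 7*c + 12) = (c - 4)*(c + 1)*(c - 3)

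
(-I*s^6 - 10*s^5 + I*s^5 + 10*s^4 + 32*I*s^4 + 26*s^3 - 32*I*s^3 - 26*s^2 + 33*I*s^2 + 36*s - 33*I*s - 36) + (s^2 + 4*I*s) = -I*s^6 - 10*s^5 + I*s^5 + 10*s^4 + 32*I*s^4 + 26*s^3 - 32*I*s^3 - 25*s^2 + 33*I*s^2 + 36*s - 29*I*s - 36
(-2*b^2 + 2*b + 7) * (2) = -4*b^2 + 4*b + 14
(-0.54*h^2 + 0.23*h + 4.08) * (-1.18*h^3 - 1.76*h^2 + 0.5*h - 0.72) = 0.6372*h^5 + 0.679*h^4 - 5.4892*h^3 - 6.677*h^2 + 1.8744*h - 2.9376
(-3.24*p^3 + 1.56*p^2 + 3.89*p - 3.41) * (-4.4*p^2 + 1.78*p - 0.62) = 14.256*p^5 - 12.6312*p^4 - 12.3304*p^3 + 20.961*p^2 - 8.4816*p + 2.1142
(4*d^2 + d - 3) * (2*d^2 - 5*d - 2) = 8*d^4 - 18*d^3 - 19*d^2 + 13*d + 6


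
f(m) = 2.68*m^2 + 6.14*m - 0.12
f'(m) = 5.36*m + 6.14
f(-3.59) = 12.38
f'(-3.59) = -13.10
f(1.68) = 17.76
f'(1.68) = 15.14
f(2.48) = 31.59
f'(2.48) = 19.43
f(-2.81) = 3.79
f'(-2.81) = -8.92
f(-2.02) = -1.59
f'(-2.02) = -4.69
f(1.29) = 12.26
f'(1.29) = 13.05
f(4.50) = 81.78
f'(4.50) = 30.26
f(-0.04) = -0.36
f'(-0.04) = 5.93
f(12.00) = 459.48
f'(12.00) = 70.46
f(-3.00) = 5.58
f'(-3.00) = -9.94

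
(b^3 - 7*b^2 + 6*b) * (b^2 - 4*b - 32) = b^5 - 11*b^4 + 2*b^3 + 200*b^2 - 192*b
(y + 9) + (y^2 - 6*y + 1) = y^2 - 5*y + 10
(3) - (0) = 3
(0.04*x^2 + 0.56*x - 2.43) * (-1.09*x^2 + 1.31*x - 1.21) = -0.0436*x^4 - 0.558*x^3 + 3.3339*x^2 - 3.8609*x + 2.9403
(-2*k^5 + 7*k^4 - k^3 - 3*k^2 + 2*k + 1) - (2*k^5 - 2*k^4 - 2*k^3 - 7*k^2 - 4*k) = -4*k^5 + 9*k^4 + k^3 + 4*k^2 + 6*k + 1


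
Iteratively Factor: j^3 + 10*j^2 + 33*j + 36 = (j + 4)*(j^2 + 6*j + 9) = (j + 3)*(j + 4)*(j + 3)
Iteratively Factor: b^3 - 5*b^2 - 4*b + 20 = (b - 5)*(b^2 - 4) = (b - 5)*(b + 2)*(b - 2)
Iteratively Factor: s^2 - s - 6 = (s - 3)*(s + 2)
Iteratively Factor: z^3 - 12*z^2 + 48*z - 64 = (z - 4)*(z^2 - 8*z + 16) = (z - 4)^2*(z - 4)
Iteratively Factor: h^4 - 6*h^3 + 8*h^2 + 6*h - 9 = (h - 3)*(h^3 - 3*h^2 - h + 3) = (h - 3)*(h - 1)*(h^2 - 2*h - 3) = (h - 3)^2*(h - 1)*(h + 1)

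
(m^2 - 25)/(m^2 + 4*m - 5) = (m - 5)/(m - 1)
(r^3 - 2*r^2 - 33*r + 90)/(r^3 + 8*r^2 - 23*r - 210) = (r - 3)/(r + 7)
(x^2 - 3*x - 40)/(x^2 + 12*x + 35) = (x - 8)/(x + 7)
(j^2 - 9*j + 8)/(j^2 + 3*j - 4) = (j - 8)/(j + 4)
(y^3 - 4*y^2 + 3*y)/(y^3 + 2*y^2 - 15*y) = (y - 1)/(y + 5)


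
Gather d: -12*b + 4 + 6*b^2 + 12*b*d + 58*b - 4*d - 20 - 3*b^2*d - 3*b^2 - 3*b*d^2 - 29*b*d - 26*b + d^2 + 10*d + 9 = 3*b^2 + 20*b + d^2*(1 - 3*b) + d*(-3*b^2 - 17*b + 6) - 7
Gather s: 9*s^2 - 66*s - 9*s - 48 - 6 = 9*s^2 - 75*s - 54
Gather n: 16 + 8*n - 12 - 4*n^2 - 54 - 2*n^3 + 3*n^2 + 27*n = -2*n^3 - n^2 + 35*n - 50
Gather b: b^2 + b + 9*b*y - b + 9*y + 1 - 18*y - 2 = b^2 + 9*b*y - 9*y - 1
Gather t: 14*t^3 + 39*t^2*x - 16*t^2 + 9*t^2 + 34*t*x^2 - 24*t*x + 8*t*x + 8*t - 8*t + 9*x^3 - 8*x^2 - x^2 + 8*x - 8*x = 14*t^3 + t^2*(39*x - 7) + t*(34*x^2 - 16*x) + 9*x^3 - 9*x^2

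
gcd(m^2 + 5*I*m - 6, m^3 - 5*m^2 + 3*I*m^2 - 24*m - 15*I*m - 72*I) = m + 3*I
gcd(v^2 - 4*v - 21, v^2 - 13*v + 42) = v - 7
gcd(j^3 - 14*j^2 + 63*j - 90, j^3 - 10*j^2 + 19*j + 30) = j^2 - 11*j + 30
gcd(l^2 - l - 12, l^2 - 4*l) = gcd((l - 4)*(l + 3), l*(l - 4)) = l - 4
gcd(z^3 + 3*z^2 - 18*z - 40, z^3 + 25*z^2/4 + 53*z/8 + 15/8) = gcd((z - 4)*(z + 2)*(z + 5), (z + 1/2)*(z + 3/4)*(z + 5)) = z + 5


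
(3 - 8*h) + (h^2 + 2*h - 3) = h^2 - 6*h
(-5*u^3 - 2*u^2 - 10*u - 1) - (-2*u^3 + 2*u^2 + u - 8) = -3*u^3 - 4*u^2 - 11*u + 7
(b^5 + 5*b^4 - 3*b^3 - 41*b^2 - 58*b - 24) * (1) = b^5 + 5*b^4 - 3*b^3 - 41*b^2 - 58*b - 24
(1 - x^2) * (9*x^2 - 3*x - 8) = -9*x^4 + 3*x^3 + 17*x^2 - 3*x - 8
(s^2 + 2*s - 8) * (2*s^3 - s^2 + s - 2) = 2*s^5 + 3*s^4 - 17*s^3 + 8*s^2 - 12*s + 16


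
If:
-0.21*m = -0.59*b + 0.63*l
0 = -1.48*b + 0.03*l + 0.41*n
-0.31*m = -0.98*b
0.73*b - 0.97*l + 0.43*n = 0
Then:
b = 0.00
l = 0.00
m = 0.00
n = 0.00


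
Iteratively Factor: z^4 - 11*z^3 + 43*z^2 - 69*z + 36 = (z - 3)*(z^3 - 8*z^2 + 19*z - 12) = (z - 3)*(z - 1)*(z^2 - 7*z + 12) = (z - 4)*(z - 3)*(z - 1)*(z - 3)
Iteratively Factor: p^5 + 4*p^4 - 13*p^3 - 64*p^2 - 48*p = (p + 3)*(p^4 + p^3 - 16*p^2 - 16*p) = (p + 1)*(p + 3)*(p^3 - 16*p) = (p - 4)*(p + 1)*(p + 3)*(p^2 + 4*p) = (p - 4)*(p + 1)*(p + 3)*(p + 4)*(p)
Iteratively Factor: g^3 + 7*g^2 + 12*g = (g)*(g^2 + 7*g + 12) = g*(g + 3)*(g + 4)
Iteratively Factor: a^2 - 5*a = (a)*(a - 5)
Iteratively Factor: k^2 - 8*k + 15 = (k - 3)*(k - 5)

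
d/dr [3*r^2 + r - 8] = 6*r + 1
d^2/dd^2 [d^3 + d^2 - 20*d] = 6*d + 2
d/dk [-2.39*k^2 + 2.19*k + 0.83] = 2.19 - 4.78*k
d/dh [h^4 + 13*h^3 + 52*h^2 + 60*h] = 4*h^3 + 39*h^2 + 104*h + 60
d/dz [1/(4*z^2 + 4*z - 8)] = (-2*z - 1)/(4*(z^2 + z - 2)^2)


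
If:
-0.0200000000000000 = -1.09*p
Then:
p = 0.02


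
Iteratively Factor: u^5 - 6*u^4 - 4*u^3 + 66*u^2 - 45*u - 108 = (u - 3)*(u^4 - 3*u^3 - 13*u^2 + 27*u + 36) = (u - 3)*(u + 3)*(u^3 - 6*u^2 + 5*u + 12) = (u - 3)^2*(u + 3)*(u^2 - 3*u - 4) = (u - 3)^2*(u + 1)*(u + 3)*(u - 4)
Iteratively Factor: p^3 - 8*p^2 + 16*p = (p)*(p^2 - 8*p + 16) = p*(p - 4)*(p - 4)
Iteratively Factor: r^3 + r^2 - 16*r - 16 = (r + 1)*(r^2 - 16) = (r - 4)*(r + 1)*(r + 4)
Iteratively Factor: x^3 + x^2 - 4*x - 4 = (x - 2)*(x^2 + 3*x + 2) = (x - 2)*(x + 1)*(x + 2)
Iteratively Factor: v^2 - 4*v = (v)*(v - 4)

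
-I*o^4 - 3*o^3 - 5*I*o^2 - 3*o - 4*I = (o - 4*I)*(o - I)*(o + I)*(-I*o + 1)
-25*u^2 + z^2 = (-5*u + z)*(5*u + z)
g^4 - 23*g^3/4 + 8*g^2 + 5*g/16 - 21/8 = (g - 7/2)*(g - 2)*(g - 3/4)*(g + 1/2)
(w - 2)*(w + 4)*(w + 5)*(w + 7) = w^4 + 14*w^3 + 51*w^2 - 26*w - 280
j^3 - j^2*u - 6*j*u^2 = j*(j - 3*u)*(j + 2*u)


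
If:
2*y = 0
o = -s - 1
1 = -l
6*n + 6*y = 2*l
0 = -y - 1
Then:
No Solution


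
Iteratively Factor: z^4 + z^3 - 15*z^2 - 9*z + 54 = (z + 3)*(z^3 - 2*z^2 - 9*z + 18) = (z - 2)*(z + 3)*(z^2 - 9) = (z - 2)*(z + 3)^2*(z - 3)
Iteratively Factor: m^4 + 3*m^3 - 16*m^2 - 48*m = (m)*(m^3 + 3*m^2 - 16*m - 48) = m*(m + 4)*(m^2 - m - 12) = m*(m - 4)*(m + 4)*(m + 3)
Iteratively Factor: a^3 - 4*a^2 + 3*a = (a)*(a^2 - 4*a + 3) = a*(a - 1)*(a - 3)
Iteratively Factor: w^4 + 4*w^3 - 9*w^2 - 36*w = (w + 3)*(w^3 + w^2 - 12*w) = (w - 3)*(w + 3)*(w^2 + 4*w) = w*(w - 3)*(w + 3)*(w + 4)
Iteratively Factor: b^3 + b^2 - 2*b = (b - 1)*(b^2 + 2*b) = (b - 1)*(b + 2)*(b)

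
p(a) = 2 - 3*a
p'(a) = -3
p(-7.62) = 24.86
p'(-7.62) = -3.00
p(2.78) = -6.34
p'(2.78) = -3.00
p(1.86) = -3.58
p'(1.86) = -3.00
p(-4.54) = 15.62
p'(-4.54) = -3.00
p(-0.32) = 2.96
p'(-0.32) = -3.00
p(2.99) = -6.97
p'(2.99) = -3.00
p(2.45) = -5.35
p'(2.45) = -3.00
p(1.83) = -3.49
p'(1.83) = -3.00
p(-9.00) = 29.00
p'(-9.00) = -3.00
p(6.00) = -16.00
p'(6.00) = -3.00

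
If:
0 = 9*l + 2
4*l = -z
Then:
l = -2/9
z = 8/9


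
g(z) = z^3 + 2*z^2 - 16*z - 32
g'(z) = 3*z^2 + 4*z - 16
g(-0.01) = -31.84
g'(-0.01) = -16.04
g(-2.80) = 6.53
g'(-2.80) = -3.68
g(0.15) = -34.35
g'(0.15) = -15.33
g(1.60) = -48.38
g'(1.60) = -1.92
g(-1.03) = -14.49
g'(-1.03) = -16.94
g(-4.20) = -3.61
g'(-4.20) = 20.12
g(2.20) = -46.87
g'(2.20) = 7.32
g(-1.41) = -8.27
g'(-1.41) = -15.68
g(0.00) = -32.00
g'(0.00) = -16.00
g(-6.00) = -80.00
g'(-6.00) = 68.00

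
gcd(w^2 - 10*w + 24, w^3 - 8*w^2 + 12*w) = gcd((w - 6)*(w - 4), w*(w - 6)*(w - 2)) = w - 6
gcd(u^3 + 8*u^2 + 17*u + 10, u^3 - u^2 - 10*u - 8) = u^2 + 3*u + 2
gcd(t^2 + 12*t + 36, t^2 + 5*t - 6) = t + 6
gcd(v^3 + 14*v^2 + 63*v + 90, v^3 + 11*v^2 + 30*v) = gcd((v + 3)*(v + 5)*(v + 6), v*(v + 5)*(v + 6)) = v^2 + 11*v + 30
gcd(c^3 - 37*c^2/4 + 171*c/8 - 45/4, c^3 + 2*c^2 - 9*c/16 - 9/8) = c - 3/4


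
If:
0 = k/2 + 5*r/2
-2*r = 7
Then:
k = 35/2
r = -7/2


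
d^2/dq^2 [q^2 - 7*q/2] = 2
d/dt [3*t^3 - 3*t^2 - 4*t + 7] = 9*t^2 - 6*t - 4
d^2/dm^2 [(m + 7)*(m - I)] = 2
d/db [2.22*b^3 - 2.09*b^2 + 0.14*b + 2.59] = 6.66*b^2 - 4.18*b + 0.14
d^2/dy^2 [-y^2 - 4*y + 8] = -2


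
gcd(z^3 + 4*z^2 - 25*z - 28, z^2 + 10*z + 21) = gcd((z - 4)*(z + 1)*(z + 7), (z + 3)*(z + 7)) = z + 7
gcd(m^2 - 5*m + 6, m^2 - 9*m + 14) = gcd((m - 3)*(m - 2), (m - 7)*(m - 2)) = m - 2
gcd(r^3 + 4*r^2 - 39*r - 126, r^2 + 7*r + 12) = r + 3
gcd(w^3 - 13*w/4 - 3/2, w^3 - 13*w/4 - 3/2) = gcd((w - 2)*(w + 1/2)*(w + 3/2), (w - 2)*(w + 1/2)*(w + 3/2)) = w^3 - 13*w/4 - 3/2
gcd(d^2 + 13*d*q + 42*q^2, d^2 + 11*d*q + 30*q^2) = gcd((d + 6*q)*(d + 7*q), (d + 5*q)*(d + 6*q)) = d + 6*q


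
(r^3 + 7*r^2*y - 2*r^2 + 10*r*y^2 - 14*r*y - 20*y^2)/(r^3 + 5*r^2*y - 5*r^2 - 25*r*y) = (r^2 + 2*r*y - 2*r - 4*y)/(r*(r - 5))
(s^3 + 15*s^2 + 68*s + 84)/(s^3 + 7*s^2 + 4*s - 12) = (s + 7)/(s - 1)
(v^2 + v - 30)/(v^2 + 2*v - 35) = (v + 6)/(v + 7)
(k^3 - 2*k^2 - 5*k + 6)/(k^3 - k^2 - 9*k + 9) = (k + 2)/(k + 3)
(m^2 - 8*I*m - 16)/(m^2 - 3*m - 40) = (-m^2 + 8*I*m + 16)/(-m^2 + 3*m + 40)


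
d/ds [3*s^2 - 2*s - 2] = 6*s - 2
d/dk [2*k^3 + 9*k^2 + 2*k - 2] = 6*k^2 + 18*k + 2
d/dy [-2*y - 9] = -2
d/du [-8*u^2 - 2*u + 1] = -16*u - 2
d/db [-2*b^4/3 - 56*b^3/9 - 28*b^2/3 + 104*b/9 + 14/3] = -8*b^3/3 - 56*b^2/3 - 56*b/3 + 104/9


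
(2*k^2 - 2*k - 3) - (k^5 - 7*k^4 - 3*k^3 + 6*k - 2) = -k^5 + 7*k^4 + 3*k^3 + 2*k^2 - 8*k - 1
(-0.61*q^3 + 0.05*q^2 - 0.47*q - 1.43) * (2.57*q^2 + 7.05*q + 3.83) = -1.5677*q^5 - 4.172*q^4 - 3.1917*q^3 - 6.7971*q^2 - 11.8816*q - 5.4769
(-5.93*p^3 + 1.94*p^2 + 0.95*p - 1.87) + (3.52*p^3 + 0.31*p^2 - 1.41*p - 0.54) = -2.41*p^3 + 2.25*p^2 - 0.46*p - 2.41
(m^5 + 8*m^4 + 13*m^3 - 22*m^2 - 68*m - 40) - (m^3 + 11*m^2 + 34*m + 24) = m^5 + 8*m^4 + 12*m^3 - 33*m^2 - 102*m - 64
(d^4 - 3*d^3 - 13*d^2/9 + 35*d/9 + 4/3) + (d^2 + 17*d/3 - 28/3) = d^4 - 3*d^3 - 4*d^2/9 + 86*d/9 - 8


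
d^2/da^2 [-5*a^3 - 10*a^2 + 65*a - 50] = -30*a - 20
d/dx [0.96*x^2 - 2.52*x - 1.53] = 1.92*x - 2.52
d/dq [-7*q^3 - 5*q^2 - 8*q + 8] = -21*q^2 - 10*q - 8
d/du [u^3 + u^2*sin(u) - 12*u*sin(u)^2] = u^2*cos(u) + 3*u^2 + 2*u*sin(u) - 12*u*sin(2*u) - 12*sin(u)^2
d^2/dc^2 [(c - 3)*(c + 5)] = 2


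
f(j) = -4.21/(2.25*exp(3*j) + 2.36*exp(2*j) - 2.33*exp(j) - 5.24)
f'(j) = -4.21*(-6.75*exp(3*j) - 4.72*exp(2*j) + 2.33*exp(j))/(2.25*exp(3*j) + 2.36*exp(2*j) - 2.33*exp(j) - 5.24)^2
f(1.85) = -0.01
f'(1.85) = 0.02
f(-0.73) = 0.76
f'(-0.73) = 0.10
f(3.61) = -0.00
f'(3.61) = 0.00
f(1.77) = -0.01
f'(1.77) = 0.02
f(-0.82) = 0.75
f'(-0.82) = 0.06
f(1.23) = -0.04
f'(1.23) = 0.12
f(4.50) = -0.00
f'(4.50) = 0.00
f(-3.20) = 0.79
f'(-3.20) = -0.01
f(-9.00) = 0.80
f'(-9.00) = 0.00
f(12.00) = 0.00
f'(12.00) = 0.00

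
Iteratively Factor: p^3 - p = (p + 1)*(p^2 - p) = (p - 1)*(p + 1)*(p)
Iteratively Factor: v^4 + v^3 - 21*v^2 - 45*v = (v + 3)*(v^3 - 2*v^2 - 15*v) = (v - 5)*(v + 3)*(v^2 + 3*v) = (v - 5)*(v + 3)^2*(v)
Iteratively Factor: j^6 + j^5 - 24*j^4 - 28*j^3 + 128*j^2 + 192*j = (j - 4)*(j^5 + 5*j^4 - 4*j^3 - 44*j^2 - 48*j) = (j - 4)*(j - 3)*(j^4 + 8*j^3 + 20*j^2 + 16*j) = j*(j - 4)*(j - 3)*(j^3 + 8*j^2 + 20*j + 16) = j*(j - 4)*(j - 3)*(j + 2)*(j^2 + 6*j + 8) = j*(j - 4)*(j - 3)*(j + 2)^2*(j + 4)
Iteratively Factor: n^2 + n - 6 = (n + 3)*(n - 2)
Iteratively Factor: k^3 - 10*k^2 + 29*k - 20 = (k - 5)*(k^2 - 5*k + 4) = (k - 5)*(k - 1)*(k - 4)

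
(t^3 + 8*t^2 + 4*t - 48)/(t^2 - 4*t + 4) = (t^2 + 10*t + 24)/(t - 2)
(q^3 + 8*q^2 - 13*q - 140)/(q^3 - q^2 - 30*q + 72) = (q^2 + 12*q + 35)/(q^2 + 3*q - 18)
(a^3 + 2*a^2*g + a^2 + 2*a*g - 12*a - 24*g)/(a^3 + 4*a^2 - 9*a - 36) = (a + 2*g)/(a + 3)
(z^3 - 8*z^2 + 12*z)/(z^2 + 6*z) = (z^2 - 8*z + 12)/(z + 6)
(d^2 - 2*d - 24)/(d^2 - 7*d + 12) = (d^2 - 2*d - 24)/(d^2 - 7*d + 12)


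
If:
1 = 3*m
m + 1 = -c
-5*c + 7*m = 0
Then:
No Solution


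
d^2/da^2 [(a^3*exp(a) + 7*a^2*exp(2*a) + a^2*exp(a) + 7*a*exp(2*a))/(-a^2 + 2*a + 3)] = (-a^4 - 28*a^3*exp(a) + 4*a^3 + 168*a^2*exp(a) + 9*a^2 - 168*a*exp(a) - 36*a - 294*exp(a) - 18)*exp(a)/(a^3 - 9*a^2 + 27*a - 27)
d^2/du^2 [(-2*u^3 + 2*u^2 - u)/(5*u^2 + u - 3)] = 2*(-67*u^3 + 108*u^2 - 99*u + 15)/(125*u^6 + 75*u^5 - 210*u^4 - 89*u^3 + 126*u^2 + 27*u - 27)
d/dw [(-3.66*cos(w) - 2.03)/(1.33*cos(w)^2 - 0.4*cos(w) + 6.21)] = (-4.8678*cos(w)^2 - 5.3998*cos(w) + 23.5406)*sin(w)/(1.7689*cos(w)^4 - 1.064*cos(w)^3 + 16.6786*cos(w)^2 - 4.968*cos(w) + 38.5641)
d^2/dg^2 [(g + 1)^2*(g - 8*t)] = 6*g - 16*t + 4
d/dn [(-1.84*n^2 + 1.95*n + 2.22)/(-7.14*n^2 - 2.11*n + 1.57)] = (17.8054*n^2 + 25.924*n + 7.7457)/(50.9796*n^4 + 30.1308*n^3 - 17.9675*n^2 - 6.6254*n + 2.4649)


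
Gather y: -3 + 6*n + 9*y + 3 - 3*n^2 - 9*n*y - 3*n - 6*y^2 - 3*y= -3*n^2 + 3*n - 6*y^2 + y*(6 - 9*n)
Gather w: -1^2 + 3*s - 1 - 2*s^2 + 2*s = -2*s^2 + 5*s - 2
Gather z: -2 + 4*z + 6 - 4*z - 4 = 0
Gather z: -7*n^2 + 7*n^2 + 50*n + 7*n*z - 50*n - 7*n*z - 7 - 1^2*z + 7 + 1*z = 0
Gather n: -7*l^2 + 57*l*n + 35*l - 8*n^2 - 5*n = -7*l^2 + 35*l - 8*n^2 + n*(57*l - 5)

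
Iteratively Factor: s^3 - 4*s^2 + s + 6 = (s - 2)*(s^2 - 2*s - 3) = (s - 3)*(s - 2)*(s + 1)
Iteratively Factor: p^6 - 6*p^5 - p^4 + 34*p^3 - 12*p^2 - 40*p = (p)*(p^5 - 6*p^4 - p^3 + 34*p^2 - 12*p - 40) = p*(p + 1)*(p^4 - 7*p^3 + 6*p^2 + 28*p - 40) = p*(p - 2)*(p + 1)*(p^3 - 5*p^2 - 4*p + 20) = p*(p - 5)*(p - 2)*(p + 1)*(p^2 - 4) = p*(p - 5)*(p - 2)^2*(p + 1)*(p + 2)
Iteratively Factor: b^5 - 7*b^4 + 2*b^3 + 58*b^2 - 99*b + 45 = (b - 3)*(b^4 - 4*b^3 - 10*b^2 + 28*b - 15) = (b - 5)*(b - 3)*(b^3 + b^2 - 5*b + 3) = (b - 5)*(b - 3)*(b - 1)*(b^2 + 2*b - 3) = (b - 5)*(b - 3)*(b - 1)*(b + 3)*(b - 1)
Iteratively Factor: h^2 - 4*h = (h - 4)*(h)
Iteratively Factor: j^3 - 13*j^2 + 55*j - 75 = (j - 3)*(j^2 - 10*j + 25) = (j - 5)*(j - 3)*(j - 5)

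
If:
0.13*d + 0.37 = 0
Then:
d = -2.85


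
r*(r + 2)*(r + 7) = r^3 + 9*r^2 + 14*r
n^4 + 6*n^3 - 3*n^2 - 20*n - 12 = (n - 2)*(n + 1)^2*(n + 6)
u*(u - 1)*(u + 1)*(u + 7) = u^4 + 7*u^3 - u^2 - 7*u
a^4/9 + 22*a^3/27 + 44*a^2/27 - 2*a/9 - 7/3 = (a/3 + 1)^2*(a - 1)*(a + 7/3)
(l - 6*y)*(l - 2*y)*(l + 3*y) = l^3 - 5*l^2*y - 12*l*y^2 + 36*y^3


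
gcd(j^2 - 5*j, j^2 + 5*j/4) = j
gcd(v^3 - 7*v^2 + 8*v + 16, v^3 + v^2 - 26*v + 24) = v - 4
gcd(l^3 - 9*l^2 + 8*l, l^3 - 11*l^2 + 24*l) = l^2 - 8*l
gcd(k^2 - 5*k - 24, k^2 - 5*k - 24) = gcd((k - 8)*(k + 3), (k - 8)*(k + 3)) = k^2 - 5*k - 24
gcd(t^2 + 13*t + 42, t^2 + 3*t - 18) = t + 6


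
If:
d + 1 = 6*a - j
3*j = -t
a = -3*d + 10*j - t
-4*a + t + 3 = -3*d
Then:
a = -9/55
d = -8/5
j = -21/55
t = 63/55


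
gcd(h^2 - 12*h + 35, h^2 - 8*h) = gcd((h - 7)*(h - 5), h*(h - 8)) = 1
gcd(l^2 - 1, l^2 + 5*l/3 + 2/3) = l + 1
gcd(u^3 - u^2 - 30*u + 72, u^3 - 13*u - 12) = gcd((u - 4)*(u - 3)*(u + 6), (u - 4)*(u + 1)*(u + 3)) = u - 4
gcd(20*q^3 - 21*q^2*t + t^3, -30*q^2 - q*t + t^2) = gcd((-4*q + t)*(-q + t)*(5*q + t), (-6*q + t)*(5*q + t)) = 5*q + t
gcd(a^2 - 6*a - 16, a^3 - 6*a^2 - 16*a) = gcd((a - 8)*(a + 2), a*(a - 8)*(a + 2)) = a^2 - 6*a - 16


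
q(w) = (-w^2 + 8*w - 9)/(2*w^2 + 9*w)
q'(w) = (8 - 2*w)/(2*w^2 + 9*w) + (-4*w - 9)*(-w^2 + 8*w - 9)/(2*w^2 + 9*w)^2 = (-25*w^2 + 36*w + 81)/(w^2*(4*w^2 + 36*w + 81))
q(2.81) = 0.14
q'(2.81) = -0.01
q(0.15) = -5.61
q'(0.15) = 44.11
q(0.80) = -0.38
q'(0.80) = 1.30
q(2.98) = 0.13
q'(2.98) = -0.02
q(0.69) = -0.55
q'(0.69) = 1.83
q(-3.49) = 6.96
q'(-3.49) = -7.03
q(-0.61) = 3.00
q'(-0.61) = 2.21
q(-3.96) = 13.18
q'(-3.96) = -24.80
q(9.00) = -0.07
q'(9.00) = -0.03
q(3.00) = 0.13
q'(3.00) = -0.02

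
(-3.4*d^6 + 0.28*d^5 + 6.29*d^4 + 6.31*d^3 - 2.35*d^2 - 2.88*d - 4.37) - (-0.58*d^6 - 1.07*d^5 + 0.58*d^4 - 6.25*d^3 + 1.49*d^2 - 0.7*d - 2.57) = -2.82*d^6 + 1.35*d^5 + 5.71*d^4 + 12.56*d^3 - 3.84*d^2 - 2.18*d - 1.8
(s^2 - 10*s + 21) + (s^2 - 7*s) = 2*s^2 - 17*s + 21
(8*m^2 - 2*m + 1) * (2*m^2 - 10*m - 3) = 16*m^4 - 84*m^3 - 2*m^2 - 4*m - 3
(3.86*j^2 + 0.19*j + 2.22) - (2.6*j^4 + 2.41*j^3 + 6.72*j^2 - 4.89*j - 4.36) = -2.6*j^4 - 2.41*j^3 - 2.86*j^2 + 5.08*j + 6.58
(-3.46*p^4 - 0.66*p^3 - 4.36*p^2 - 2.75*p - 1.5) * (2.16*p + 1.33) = -7.4736*p^5 - 6.0274*p^4 - 10.2954*p^3 - 11.7388*p^2 - 6.8975*p - 1.995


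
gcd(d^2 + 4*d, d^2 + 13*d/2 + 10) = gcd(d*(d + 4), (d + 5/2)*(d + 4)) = d + 4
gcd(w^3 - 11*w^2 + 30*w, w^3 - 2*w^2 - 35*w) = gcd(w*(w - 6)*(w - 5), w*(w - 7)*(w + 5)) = w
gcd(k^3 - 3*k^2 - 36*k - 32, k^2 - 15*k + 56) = k - 8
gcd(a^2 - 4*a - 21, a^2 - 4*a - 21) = a^2 - 4*a - 21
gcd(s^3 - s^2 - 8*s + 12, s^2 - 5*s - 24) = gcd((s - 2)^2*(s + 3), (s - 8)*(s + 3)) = s + 3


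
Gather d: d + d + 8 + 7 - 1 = 2*d + 14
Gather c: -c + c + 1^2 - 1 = 0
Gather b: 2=2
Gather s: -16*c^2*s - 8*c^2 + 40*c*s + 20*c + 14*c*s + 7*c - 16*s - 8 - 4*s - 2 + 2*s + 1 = -8*c^2 + 27*c + s*(-16*c^2 + 54*c - 18) - 9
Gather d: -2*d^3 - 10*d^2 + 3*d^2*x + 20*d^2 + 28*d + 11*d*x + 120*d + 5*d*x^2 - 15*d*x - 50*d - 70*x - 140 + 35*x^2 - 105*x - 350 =-2*d^3 + d^2*(3*x + 10) + d*(5*x^2 - 4*x + 98) + 35*x^2 - 175*x - 490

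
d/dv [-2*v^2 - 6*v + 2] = -4*v - 6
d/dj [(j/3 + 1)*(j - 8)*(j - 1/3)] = j^2 - 32*j/9 - 67/9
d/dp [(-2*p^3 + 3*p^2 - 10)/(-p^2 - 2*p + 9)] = 2*(p^4 + 4*p^3 - 30*p^2 + 17*p - 10)/(p^4 + 4*p^3 - 14*p^2 - 36*p + 81)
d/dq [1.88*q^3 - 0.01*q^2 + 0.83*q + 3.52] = 5.64*q^2 - 0.02*q + 0.83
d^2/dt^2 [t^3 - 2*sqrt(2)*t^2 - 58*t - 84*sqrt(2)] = 6*t - 4*sqrt(2)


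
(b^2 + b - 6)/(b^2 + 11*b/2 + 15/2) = 2*(b - 2)/(2*b + 5)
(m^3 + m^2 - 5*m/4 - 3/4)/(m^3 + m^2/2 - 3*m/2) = (m + 1/2)/m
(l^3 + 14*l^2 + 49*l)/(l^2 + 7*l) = l + 7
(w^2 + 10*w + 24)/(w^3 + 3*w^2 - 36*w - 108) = (w + 4)/(w^2 - 3*w - 18)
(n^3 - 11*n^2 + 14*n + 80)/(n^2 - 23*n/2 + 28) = 2*(n^2 - 3*n - 10)/(2*n - 7)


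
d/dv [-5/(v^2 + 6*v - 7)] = 10*(v + 3)/(v^2 + 6*v - 7)^2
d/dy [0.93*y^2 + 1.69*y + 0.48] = 1.86*y + 1.69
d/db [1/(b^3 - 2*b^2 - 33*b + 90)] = (-3*b^2 + 4*b + 33)/(b^3 - 2*b^2 - 33*b + 90)^2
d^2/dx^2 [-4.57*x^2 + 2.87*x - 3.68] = -9.14000000000000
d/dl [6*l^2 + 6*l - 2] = 12*l + 6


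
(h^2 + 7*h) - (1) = h^2 + 7*h - 1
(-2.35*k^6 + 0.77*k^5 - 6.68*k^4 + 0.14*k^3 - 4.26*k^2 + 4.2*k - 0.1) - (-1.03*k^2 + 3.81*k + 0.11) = -2.35*k^6 + 0.77*k^5 - 6.68*k^4 + 0.14*k^3 - 3.23*k^2 + 0.39*k - 0.21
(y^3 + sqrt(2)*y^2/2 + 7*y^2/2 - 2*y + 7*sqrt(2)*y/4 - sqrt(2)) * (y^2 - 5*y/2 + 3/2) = y^5 + sqrt(2)*y^4/2 + y^4 - 37*y^3/4 + sqrt(2)*y^3/2 - 37*sqrt(2)*y^2/8 + 41*y^2/4 - 3*y + 41*sqrt(2)*y/8 - 3*sqrt(2)/2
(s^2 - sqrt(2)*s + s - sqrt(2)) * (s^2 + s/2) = s^4 - sqrt(2)*s^3 + 3*s^3/2 - 3*sqrt(2)*s^2/2 + s^2/2 - sqrt(2)*s/2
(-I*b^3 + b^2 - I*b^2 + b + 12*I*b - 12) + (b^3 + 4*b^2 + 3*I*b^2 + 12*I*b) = b^3 - I*b^3 + 5*b^2 + 2*I*b^2 + b + 24*I*b - 12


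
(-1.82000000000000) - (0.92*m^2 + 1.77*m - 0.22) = -0.92*m^2 - 1.77*m - 1.6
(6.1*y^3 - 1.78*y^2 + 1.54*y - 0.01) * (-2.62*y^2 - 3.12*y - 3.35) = -15.982*y^5 - 14.3684*y^4 - 18.9162*y^3 + 1.1844*y^2 - 5.1278*y + 0.0335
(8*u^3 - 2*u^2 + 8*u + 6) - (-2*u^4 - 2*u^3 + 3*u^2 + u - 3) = 2*u^4 + 10*u^3 - 5*u^2 + 7*u + 9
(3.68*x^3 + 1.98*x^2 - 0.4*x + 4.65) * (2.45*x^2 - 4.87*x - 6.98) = 9.016*x^5 - 13.0706*x^4 - 36.309*x^3 - 0.479899999999999*x^2 - 19.8535*x - 32.457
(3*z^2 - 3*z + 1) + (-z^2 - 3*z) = 2*z^2 - 6*z + 1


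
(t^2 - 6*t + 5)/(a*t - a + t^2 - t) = (t - 5)/(a + t)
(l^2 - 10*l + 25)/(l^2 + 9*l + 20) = (l^2 - 10*l + 25)/(l^2 + 9*l + 20)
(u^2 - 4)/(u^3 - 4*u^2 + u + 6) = (u + 2)/(u^2 - 2*u - 3)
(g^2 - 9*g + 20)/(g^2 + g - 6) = (g^2 - 9*g + 20)/(g^2 + g - 6)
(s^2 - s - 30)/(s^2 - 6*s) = (s + 5)/s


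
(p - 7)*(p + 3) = p^2 - 4*p - 21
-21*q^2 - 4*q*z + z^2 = (-7*q + z)*(3*q + z)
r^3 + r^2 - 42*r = r*(r - 6)*(r + 7)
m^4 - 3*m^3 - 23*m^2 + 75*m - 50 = (m - 5)*(m - 2)*(m - 1)*(m + 5)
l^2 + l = l*(l + 1)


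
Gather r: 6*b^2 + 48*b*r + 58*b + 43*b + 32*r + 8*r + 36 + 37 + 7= 6*b^2 + 101*b + r*(48*b + 40) + 80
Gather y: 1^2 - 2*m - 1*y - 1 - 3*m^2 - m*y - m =-3*m^2 - 3*m + y*(-m - 1)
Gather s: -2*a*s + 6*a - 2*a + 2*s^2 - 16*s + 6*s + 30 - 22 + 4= 4*a + 2*s^2 + s*(-2*a - 10) + 12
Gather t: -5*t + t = -4*t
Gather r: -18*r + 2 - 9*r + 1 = 3 - 27*r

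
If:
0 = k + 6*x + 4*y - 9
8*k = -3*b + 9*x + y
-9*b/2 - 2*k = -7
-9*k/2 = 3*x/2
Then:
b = 562/353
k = -29/353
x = 87/353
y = 671/353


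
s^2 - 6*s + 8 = (s - 4)*(s - 2)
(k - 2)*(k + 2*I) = k^2 - 2*k + 2*I*k - 4*I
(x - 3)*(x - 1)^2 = x^3 - 5*x^2 + 7*x - 3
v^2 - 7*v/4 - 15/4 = (v - 3)*(v + 5/4)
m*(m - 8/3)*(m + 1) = m^3 - 5*m^2/3 - 8*m/3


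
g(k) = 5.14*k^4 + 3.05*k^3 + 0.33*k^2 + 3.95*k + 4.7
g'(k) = 20.56*k^3 + 9.15*k^2 + 0.66*k + 3.95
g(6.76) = 11722.39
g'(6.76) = 6777.85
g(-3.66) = 767.46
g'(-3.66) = -883.91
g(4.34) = 2100.95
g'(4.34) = 1859.87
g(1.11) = 21.47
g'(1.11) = 44.07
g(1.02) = 17.87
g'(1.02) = 35.96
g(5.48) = 5173.56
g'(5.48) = 3665.83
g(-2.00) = 55.96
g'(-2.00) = -125.25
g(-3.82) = 918.91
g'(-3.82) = -1011.13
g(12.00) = 111953.06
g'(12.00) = 36857.15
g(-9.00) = 31495.97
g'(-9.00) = -14249.08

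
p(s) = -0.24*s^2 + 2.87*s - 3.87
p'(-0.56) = 3.14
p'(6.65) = -0.32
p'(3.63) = 1.13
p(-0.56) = -5.55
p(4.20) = 3.95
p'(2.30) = 1.77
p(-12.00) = -72.87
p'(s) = 2.87 - 0.48*s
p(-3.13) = -15.20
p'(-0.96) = 3.33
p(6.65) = 4.60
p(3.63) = 3.39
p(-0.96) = -6.85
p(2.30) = 1.46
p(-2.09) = -10.92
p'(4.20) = 0.85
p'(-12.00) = 8.63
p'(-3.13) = 4.37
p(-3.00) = -14.64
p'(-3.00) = 4.31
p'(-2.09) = 3.87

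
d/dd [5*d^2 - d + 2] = 10*d - 1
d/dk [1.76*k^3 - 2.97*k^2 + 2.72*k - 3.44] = 5.28*k^2 - 5.94*k + 2.72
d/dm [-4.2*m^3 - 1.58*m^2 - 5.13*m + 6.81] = -12.6*m^2 - 3.16*m - 5.13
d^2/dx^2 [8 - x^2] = -2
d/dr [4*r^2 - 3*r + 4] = 8*r - 3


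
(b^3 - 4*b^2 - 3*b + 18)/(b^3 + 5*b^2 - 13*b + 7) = (b^3 - 4*b^2 - 3*b + 18)/(b^3 + 5*b^2 - 13*b + 7)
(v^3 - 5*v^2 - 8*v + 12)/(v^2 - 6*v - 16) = (v^2 - 7*v + 6)/(v - 8)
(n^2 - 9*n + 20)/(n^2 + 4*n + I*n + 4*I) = (n^2 - 9*n + 20)/(n^2 + n*(4 + I) + 4*I)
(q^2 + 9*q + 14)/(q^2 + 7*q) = (q + 2)/q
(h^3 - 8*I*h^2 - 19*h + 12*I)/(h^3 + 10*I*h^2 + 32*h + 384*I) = (h^3 - 8*I*h^2 - 19*h + 12*I)/(h^3 + 10*I*h^2 + 32*h + 384*I)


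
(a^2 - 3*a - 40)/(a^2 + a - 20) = (a - 8)/(a - 4)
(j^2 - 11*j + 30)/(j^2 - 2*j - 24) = (j - 5)/(j + 4)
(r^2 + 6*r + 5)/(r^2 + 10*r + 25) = (r + 1)/(r + 5)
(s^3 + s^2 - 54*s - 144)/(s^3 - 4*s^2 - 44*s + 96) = (s + 3)/(s - 2)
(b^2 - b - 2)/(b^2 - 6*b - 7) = (b - 2)/(b - 7)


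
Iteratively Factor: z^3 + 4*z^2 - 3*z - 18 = (z - 2)*(z^2 + 6*z + 9) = (z - 2)*(z + 3)*(z + 3)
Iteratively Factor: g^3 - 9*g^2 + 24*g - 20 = (g - 5)*(g^2 - 4*g + 4) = (g - 5)*(g - 2)*(g - 2)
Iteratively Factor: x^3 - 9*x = (x + 3)*(x^2 - 3*x) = x*(x + 3)*(x - 3)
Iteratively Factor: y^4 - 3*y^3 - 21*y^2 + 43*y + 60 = (y - 3)*(y^3 - 21*y - 20) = (y - 5)*(y - 3)*(y^2 + 5*y + 4) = (y - 5)*(y - 3)*(y + 1)*(y + 4)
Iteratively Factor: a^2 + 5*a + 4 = (a + 4)*(a + 1)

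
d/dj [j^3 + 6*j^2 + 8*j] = 3*j^2 + 12*j + 8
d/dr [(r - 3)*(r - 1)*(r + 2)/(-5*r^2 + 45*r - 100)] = (-r^4 + 18*r^3 - 83*r^2 + 92*r + 46)/(5*(r^4 - 18*r^3 + 121*r^2 - 360*r + 400))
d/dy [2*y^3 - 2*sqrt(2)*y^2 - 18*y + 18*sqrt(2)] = 6*y^2 - 4*sqrt(2)*y - 18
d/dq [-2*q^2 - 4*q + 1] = -4*q - 4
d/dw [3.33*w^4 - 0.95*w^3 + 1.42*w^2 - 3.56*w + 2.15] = 13.32*w^3 - 2.85*w^2 + 2.84*w - 3.56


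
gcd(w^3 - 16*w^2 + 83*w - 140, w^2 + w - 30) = w - 5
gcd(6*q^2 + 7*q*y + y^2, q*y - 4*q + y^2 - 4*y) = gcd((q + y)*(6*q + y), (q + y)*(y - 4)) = q + y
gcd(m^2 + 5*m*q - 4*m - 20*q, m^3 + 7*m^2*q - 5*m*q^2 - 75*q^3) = m + 5*q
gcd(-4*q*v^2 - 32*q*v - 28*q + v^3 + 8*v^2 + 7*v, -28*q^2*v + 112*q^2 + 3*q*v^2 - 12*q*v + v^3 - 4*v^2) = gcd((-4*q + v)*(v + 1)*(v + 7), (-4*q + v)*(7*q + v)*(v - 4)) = 4*q - v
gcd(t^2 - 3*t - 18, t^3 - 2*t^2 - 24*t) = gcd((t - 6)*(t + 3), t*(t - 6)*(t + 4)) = t - 6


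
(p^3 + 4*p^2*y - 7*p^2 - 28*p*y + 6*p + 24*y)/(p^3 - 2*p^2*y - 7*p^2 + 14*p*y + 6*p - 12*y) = (-p - 4*y)/(-p + 2*y)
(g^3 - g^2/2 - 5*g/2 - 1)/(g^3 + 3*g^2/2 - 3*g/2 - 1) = (g^2 - g - 2)/(g^2 + g - 2)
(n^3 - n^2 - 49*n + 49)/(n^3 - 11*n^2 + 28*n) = (n^2 + 6*n - 7)/(n*(n - 4))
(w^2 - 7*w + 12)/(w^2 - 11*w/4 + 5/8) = 8*(w^2 - 7*w + 12)/(8*w^2 - 22*w + 5)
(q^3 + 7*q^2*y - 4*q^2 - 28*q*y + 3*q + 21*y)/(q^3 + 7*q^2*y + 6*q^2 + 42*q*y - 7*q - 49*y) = (q - 3)/(q + 7)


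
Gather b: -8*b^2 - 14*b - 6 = -8*b^2 - 14*b - 6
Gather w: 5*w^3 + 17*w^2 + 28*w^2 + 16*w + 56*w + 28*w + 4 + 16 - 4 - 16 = 5*w^3 + 45*w^2 + 100*w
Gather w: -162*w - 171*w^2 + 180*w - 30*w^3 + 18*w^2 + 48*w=-30*w^3 - 153*w^2 + 66*w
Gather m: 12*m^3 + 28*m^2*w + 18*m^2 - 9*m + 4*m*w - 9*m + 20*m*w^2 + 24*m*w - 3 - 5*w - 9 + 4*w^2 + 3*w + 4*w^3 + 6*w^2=12*m^3 + m^2*(28*w + 18) + m*(20*w^2 + 28*w - 18) + 4*w^3 + 10*w^2 - 2*w - 12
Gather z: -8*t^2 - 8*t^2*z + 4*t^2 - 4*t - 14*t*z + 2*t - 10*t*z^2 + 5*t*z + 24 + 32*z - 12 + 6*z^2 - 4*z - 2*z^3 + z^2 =-4*t^2 - 2*t - 2*z^3 + z^2*(7 - 10*t) + z*(-8*t^2 - 9*t + 28) + 12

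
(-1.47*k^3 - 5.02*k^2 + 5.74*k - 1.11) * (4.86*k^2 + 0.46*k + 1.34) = -7.1442*k^5 - 25.0734*k^4 + 23.6174*k^3 - 9.481*k^2 + 7.181*k - 1.4874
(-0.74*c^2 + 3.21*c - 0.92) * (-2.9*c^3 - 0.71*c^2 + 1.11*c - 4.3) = 2.146*c^5 - 8.7836*c^4 - 0.4325*c^3 + 7.3983*c^2 - 14.8242*c + 3.956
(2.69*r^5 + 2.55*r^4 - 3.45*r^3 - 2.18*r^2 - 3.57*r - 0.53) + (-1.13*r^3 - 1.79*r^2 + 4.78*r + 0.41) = 2.69*r^5 + 2.55*r^4 - 4.58*r^3 - 3.97*r^2 + 1.21*r - 0.12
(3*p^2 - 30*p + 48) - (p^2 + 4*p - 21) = 2*p^2 - 34*p + 69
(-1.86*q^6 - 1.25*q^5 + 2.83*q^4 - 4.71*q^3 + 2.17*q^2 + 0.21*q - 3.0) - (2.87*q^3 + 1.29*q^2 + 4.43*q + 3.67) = -1.86*q^6 - 1.25*q^5 + 2.83*q^4 - 7.58*q^3 + 0.88*q^2 - 4.22*q - 6.67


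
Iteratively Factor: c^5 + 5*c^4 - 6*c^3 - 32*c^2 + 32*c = (c + 4)*(c^4 + c^3 - 10*c^2 + 8*c) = (c - 2)*(c + 4)*(c^3 + 3*c^2 - 4*c) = (c - 2)*(c - 1)*(c + 4)*(c^2 + 4*c) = c*(c - 2)*(c - 1)*(c + 4)*(c + 4)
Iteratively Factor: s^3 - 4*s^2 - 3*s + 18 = (s - 3)*(s^2 - s - 6) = (s - 3)^2*(s + 2)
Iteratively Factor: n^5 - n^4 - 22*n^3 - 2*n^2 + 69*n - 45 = (n - 5)*(n^4 + 4*n^3 - 2*n^2 - 12*n + 9) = (n - 5)*(n + 3)*(n^3 + n^2 - 5*n + 3) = (n - 5)*(n - 1)*(n + 3)*(n^2 + 2*n - 3) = (n - 5)*(n - 1)*(n + 3)^2*(n - 1)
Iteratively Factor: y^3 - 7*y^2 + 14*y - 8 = (y - 1)*(y^2 - 6*y + 8) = (y - 4)*(y - 1)*(y - 2)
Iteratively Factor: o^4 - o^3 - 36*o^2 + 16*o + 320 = (o + 4)*(o^3 - 5*o^2 - 16*o + 80) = (o - 5)*(o + 4)*(o^2 - 16) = (o - 5)*(o - 4)*(o + 4)*(o + 4)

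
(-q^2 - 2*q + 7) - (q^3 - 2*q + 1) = -q^3 - q^2 + 6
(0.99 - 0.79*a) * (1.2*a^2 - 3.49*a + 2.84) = -0.948*a^3 + 3.9451*a^2 - 5.6987*a + 2.8116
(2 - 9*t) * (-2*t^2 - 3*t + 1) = 18*t^3 + 23*t^2 - 15*t + 2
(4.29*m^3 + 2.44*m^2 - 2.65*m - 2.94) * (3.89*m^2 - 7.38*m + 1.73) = 16.6881*m^5 - 22.1686*m^4 - 20.894*m^3 + 12.3416*m^2 + 17.1127*m - 5.0862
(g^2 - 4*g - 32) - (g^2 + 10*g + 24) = -14*g - 56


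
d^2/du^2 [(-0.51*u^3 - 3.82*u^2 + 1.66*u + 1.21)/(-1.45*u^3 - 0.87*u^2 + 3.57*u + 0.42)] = (14.77637*u^6 - 5.10081*u^5 + 79.2796199999999*u^4 + 25.549374*u^3 + 32.918148*u^2 + 15.027894*u - 25.401222)/(3.048625*u^9 + 5.487525*u^8 - 19.22526*u^7 - 29.011977*u^6 + 44.154936*u^5 + 45.355275*u^4 - 36.905085*u^3 - 15.59817*u^2 - 1.889244*u - 0.074088)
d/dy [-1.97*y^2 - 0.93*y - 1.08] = -3.94*y - 0.93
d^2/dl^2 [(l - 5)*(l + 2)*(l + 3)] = 6*l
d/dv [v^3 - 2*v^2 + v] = 3*v^2 - 4*v + 1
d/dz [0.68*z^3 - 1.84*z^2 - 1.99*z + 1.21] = 2.04*z^2 - 3.68*z - 1.99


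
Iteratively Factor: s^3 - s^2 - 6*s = (s)*(s^2 - s - 6) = s*(s + 2)*(s - 3)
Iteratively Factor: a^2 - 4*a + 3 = (a - 3)*(a - 1)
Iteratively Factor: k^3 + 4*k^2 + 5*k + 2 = (k + 1)*(k^2 + 3*k + 2) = (k + 1)*(k + 2)*(k + 1)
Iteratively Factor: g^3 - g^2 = (g - 1)*(g^2) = g*(g - 1)*(g)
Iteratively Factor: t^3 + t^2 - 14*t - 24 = (t + 2)*(t^2 - t - 12) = (t - 4)*(t + 2)*(t + 3)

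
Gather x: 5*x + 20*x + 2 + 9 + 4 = 25*x + 15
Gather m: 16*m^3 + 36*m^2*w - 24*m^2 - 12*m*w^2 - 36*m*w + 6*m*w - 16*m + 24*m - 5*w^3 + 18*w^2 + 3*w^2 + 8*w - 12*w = 16*m^3 + m^2*(36*w - 24) + m*(-12*w^2 - 30*w + 8) - 5*w^3 + 21*w^2 - 4*w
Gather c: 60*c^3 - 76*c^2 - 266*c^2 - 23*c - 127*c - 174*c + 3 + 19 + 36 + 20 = 60*c^3 - 342*c^2 - 324*c + 78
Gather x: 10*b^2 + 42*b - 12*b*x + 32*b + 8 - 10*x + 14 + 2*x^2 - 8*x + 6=10*b^2 + 74*b + 2*x^2 + x*(-12*b - 18) + 28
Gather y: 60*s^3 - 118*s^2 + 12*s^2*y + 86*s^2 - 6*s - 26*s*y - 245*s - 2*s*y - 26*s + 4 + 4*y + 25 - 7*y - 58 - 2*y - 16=60*s^3 - 32*s^2 - 277*s + y*(12*s^2 - 28*s - 5) - 45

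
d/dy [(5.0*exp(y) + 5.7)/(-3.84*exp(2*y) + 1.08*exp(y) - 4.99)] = (19.2*exp(2*y) + 43.776*exp(y) - 31.106)*exp(y)/(14.7456*exp(4*y) - 8.2944*exp(3*y) + 39.4896*exp(2*y) - 10.7784*exp(y) + 24.9001)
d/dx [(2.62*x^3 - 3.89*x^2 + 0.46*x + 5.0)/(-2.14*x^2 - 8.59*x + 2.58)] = (-5.6068*x^4 - 45.0116*x^3 + 54.6783*x^2 + 1.3276*x + 44.1368)/(4.5796*x^4 + 36.7652*x^3 + 62.7457*x^2 - 44.3244*x + 6.6564)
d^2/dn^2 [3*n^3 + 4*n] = 18*n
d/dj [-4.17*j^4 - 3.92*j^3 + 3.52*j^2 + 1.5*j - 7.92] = -16.68*j^3 - 11.76*j^2 + 7.04*j + 1.5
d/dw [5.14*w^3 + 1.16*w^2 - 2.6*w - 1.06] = 15.42*w^2 + 2.32*w - 2.6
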